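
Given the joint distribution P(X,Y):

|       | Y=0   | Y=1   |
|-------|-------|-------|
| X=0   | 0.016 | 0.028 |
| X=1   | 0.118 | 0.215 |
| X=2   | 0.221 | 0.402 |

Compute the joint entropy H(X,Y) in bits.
2.0903 bits

H(X,Y) = -Σ_{x,y} P(x,y) log₂ P(x,y). Per-cell terms -P(x,y)·log₂P(x,y):
  X=0: 0.0955, 0.1444
  X=1: 0.3638, 0.4768
  X=2: 0.4813, 0.5285
Sum of the 6 terms: H(X,Y) = 2.0903 bits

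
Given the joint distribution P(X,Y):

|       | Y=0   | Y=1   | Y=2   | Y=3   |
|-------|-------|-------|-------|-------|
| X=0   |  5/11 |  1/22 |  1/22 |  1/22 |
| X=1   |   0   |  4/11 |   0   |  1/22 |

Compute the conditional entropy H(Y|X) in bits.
0.8825 bits

H(Y|X) = H(X,Y) - H(X)

H(X,Y) = -Σ_{x,y} P(x,y) log₂ P(x,y). Per-cell terms -P(x,y)·log₂P(x,y):
  X=0: 0.5170471, 0.2027014, 0.2027014, 0.2027014
  X=1: 0.0000000, 0.5307024, 0.0000000, 0.2027014
  (cells with P = 0 contribute 0)
Sum of the 8 terms: H(X,Y) = 1.858555 bits

Marginal of X (row sums):
  P(X=0) = 5/11 + 1/22 + 1/22 + 1/22 = 13/22
  P(X=1) = 0 + 4/11 + 0 + 1/22 = 9/22
H(X) = -[(13/22)·log₂(13/22) + (9/22)·log₂(9/22)]
  = 0.4484952 + 0.5275254 = 0.976021 bits

H(Y|X) = H(X,Y) - H(X) = 1.858555 - 0.976021 = 0.8825 bits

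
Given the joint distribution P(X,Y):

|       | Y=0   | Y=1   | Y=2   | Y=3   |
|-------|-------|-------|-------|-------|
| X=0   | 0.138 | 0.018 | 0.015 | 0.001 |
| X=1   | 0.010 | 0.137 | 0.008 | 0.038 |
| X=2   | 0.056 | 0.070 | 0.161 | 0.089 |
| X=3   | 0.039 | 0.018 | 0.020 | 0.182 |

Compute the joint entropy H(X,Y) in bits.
3.3771 bits

H(X,Y) = -Σ_{x,y} P(x,y) log₂ P(x,y). Per-cell terms -P(x,y)·log₂P(x,y):
  X=0: 0.394302, 0.104325, 0.090883, 0.009966
  X=1: 0.066439, 0.392882, 0.055726, 0.179279
  X=2: 0.232872, 0.268555, 0.424214, 0.310615
  X=3: 0.182535, 0.104325, 0.112877, 0.447354
Sum of the 16 terms: H(X,Y) = 3.3771 bits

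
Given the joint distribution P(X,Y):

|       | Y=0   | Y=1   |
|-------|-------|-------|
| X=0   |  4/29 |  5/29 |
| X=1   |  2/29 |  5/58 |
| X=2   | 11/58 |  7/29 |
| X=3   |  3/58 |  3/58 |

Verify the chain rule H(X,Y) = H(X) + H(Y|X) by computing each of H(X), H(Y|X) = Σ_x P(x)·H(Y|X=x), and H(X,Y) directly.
H(X) = 1.8029 bits, H(Y|X) = 0.9914 bits, H(X,Y) = 2.7943 bits

Marginal of X (row sums):
  P(X=0) = 4/29 + 5/29 = 9/29
  P(X=1) = 2/29 + 5/58 = 9/58
  P(X=2) = 11/58 + 7/29 = 25/58
  P(X=3) = 3/58 + 3/58 = 3/29
H(X) = -[(9/29)·log₂(9/29) + (9/58)·log₂(9/58) + (25/58)·log₂(25/58) + (3/29)·log₂(3/29)]
  = 0.5239 + 0.4171 + 0.5233 + 0.3386 = 1.8029 bits

H(Y|X) = Σ_x P(x)·H(Y|X=x):
  X=0: P(X=0) = 9/29, P(Y|X=0) = (4/9, 5/9) → H(Y|X=0) = 0.9911
  X=1: P(X=1) = 9/58, P(Y|X=1) = (4/9, 5/9) → H(Y|X=1) = 0.9911
  X=2: P(X=2) = 25/58, P(Y|X=2) = (11/25, 14/25) → H(Y|X=2) = 0.9896
  X=3: P(X=3) = 3/29, P(Y|X=3) = (1/2, 1/2) → H(Y|X=3) = 1.0000
H(Y|X) = (9/29)·0.9911 + (9/58)·0.9911 + (25/58)·0.9896 + (3/29)·1.0000 = 0.9914 bits

H(X,Y) = -Σ_{x,y} P(x,y) log₂ P(x,y). Per-cell terms -P(x,y)·log₂P(x,y):
  X=0: 0.3942, 0.4373
  X=1: 0.2661, 0.3048
  X=2: 0.4549, 0.4950
  X=3: 0.2210, 0.2210
Sum of the 8 terms: H(X,Y) = 2.7943 bits

Chain rule check:
  H(X) + H(Y|X) = 1.8029 + 0.9914 = 2.7943 bits
  H(X,Y) = 2.7943 bits
✓ Chain rule verified.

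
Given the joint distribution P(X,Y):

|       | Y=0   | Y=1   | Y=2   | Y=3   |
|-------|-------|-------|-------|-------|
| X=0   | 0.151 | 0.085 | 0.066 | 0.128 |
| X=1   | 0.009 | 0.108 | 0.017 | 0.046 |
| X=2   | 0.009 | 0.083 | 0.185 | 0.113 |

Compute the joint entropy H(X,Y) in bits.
3.2298 bits

H(X,Y) = -Σ_{x,y} P(x,y) log₂ P(x,y). Per-cell terms -P(x,y)·log₂P(x,y):
  X=0: 0.4118, 0.3023, 0.2588, 0.3796
  X=1: 0.0612, 0.3468, 0.0999, 0.2043
  X=2: 0.0612, 0.2980, 0.4504, 0.3555
Sum of the 12 terms: H(X,Y) = 3.2298 bits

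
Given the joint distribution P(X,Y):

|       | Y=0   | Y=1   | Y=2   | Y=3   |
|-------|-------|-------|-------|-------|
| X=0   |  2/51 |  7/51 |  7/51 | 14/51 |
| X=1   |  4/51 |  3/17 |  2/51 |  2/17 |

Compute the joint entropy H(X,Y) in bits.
2.7578 bits

H(X,Y) = -Σ_{x,y} P(x,y) log₂ P(x,y). Per-cell terms -P(x,y)·log₂P(x,y):
  X=0: 0.18323, 0.39324, 0.39324, 0.51198
  X=1: 0.28803, 0.44162, 0.18323, 0.36323
Sum of the 8 terms: H(X,Y) = 2.7578 bits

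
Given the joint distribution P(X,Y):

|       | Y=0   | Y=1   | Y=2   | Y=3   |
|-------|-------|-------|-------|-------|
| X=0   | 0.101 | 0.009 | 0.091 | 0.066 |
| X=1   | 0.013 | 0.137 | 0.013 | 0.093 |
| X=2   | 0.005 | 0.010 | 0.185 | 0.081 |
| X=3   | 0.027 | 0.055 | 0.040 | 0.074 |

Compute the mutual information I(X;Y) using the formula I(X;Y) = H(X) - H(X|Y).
0.3922 bits

I(X;Y) = H(X) - H(X|Y)

Marginal of X (row sums):
  P(X=0) = 0.101 + 0.009 + 0.091 + 0.066 = 0.267
  P(X=1) = 0.013 + 0.137 + 0.013 + 0.093 = 0.256
  P(X=2) = 0.005 + 0.010 + 0.185 + 0.081 = 0.281
  P(X=3) = 0.027 + 0.055 + 0.040 + 0.074 = 0.196
H(X) = -[0.267·log₂(0.267) + 0.256·log₂(0.256) + 0.281·log₂(0.281) + 0.196·log₂(0.196)]
  = 0.50866 + 0.50324 + 0.51461 + 0.46081 = 1.98732 bits

Marginal of Y (column sums):
  P(Y=0) = 0.101 + 0.013 + 0.005 + 0.027 = 0.146
  P(Y=1) = 0.009 + 0.137 + 0.010 + 0.055 = 0.211
  P(Y=2) = 0.091 + 0.013 + 0.185 + 0.040 = 0.329
  P(Y=3) = 0.066 + 0.093 + 0.081 + 0.074 = 0.314
H(X|Y) = Σ_y P(y)·H(X|Y=y):
  Y=0: P(Y=0) = 0.146, P(X|Y=0) = (101/146, 13/146, 5/146, 27/146) → H(X|Y=0) = 1.29546
  Y=1: P(Y=1) = 0.211, P(X|Y=1) = (9/211, 137/211, 10/211, 55/211) → H(X|Y=1) = 1.31279
  Y=2: P(Y=2) = 0.329, P(X|Y=2) = (13/47, 13/329, 185/329, 40/329) → H(X|Y=2) = 1.53368
  Y=3: P(Y=3) = 0.314, P(X|Y=3) = (33/157, 93/314, 81/314, 37/157) → H(X|Y=3) = 1.98857
H(X|Y) = 0.146·1.29546 + 0.211·1.31279 + 0.329·1.53368 + 0.314·1.98857 = 1.59513 bits

I(X;Y) = H(X) - H(X|Y) = 1.98732 - 1.59513 = 0.3922 bits

Cross-check via I(X;Y) = H(X) + H(Y) - H(X,Y): computing H(Y) from the column sums and H(X,Y) from the 16 cells in the same way gives H(Y) = 1.93133 bits and H(X,Y) = 3.52646 bits, so
I(X;Y) = 1.98732 + 1.93133 - 3.52646 = 0.3922 bits ✓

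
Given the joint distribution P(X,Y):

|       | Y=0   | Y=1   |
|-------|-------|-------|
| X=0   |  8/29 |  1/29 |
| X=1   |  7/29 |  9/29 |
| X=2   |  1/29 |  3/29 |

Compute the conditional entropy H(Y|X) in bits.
0.8136 bits

H(Y|X) = H(X,Y) - H(X)

H(X,Y) = -Σ_{x,y} P(x,y) log₂ P(x,y). Per-cell terms -P(x,y)·log₂P(x,y):
  X=0: 0.512546, 0.167517
  X=1: 0.494979, 0.523879
  X=2: 0.167517, 0.338588
Sum of the 6 terms: H(X,Y) = 2.20503 bits

Marginal of X (row sums):
  P(X=0) = 8/29 + 1/29 = 9/29
  P(X=1) = 7/29 + 9/29 = 16/29
  P(X=2) = 1/29 + 3/29 = 4/29
H(X) = -[(9/29)·log₂(9/29) + (16/29)·log₂(16/29) + (4/29)·log₂(4/29)]
  = 0.523879 + 0.473369 + 0.394204 = 1.39145 bits

H(Y|X) = H(X,Y) - H(X) = 2.20503 - 1.39145 = 0.8136 bits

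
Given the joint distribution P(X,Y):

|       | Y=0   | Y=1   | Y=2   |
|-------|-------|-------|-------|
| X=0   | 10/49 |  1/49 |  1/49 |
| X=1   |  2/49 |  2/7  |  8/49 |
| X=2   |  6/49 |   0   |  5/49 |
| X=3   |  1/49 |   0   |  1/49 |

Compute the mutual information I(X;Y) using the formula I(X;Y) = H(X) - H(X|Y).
0.4843 bits

I(X;Y) = H(X) - H(X|Y)

Marginal of X (row sums):
  P(X=0) = 10/49 + 1/49 + 1/49 = 12/49
  P(X=1) = 2/49 + 2/7 + 8/49 = 24/49
  P(X=2) = 6/49 + 0 + 5/49 = 11/49
  P(X=3) = 1/49 + 0 + 1/49 = 2/49
H(X) = -[(12/49)·log₂(12/49) + (24/49)·log₂(24/49) + (11/49)·log₂(11/49) + (2/49)·log₂(2/49)]
  = 0.497081 + 0.504366 + 0.483838 + 0.188356 = 1.67364 bits

Marginal of Y (column sums):
  P(Y=0) = 10/49 + 2/49 + 6/49 + 1/49 = 19/49
  P(Y=1) = 1/49 + 2/7 + 0 + 0 = 15/49
  P(Y=2) = 1/49 + 8/49 + 5/49 + 1/49 = 15/49
H(X|Y) = Σ_y P(y)·H(X|Y=y):
  Y=0: P(Y=0) = 19/49, P(X|Y=0) = (10/19, 2/19, 6/19, 1/19) → H(X|Y=0) = 1.577977
  Y=1: P(Y=1) = 15/49, P(X|Y=1) = (1/15, 14/15, 0, 0) → H(X|Y=1) = 0.353359
  Y=2: P(Y=2) = 15/49, P(X|Y=2) = (1/15, 8/15, 1/3, 1/15) → H(X|Y=2) = 1.532915
H(X|Y) = (19/49)·1.577977 + (15/49)·0.353359 + (15/49)·1.532915 = 1.18930 bits

I(X;Y) = H(X) - H(X|Y) = 1.67364 - 1.18930 = 0.4843 bits

Cross-check via I(X;Y) = H(X) + H(Y) - H(X,Y): computing H(Y) from the column sums and H(X,Y) from the 12 cells in the same way gives H(Y) = 1.57558 bits and H(X,Y) = 2.76488 bits, so
I(X;Y) = 1.67364 + 1.57558 - 2.76488 = 0.4843 bits ✓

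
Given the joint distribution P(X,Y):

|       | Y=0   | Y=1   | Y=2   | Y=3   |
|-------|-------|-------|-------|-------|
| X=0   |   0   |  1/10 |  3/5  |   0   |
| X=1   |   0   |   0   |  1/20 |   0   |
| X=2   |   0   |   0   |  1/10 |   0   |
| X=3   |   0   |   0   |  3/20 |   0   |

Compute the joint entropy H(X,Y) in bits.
1.7332 bits

H(X,Y) = -Σ_{x,y} P(x,y) log₂ P(x,y). Per-cell terms -P(x,y)·log₂P(x,y):
  X=0: 0.0000, 0.3322, 0.4422, 0.0000
  X=1: 0.0000, 0.0000, 0.2161, 0.0000
  X=2: 0.0000, 0.0000, 0.3322, 0.0000
  X=3: 0.0000, 0.0000, 0.4105, 0.0000
  (cells with P = 0 contribute 0)
Sum of the 16 terms: H(X,Y) = 1.7332 bits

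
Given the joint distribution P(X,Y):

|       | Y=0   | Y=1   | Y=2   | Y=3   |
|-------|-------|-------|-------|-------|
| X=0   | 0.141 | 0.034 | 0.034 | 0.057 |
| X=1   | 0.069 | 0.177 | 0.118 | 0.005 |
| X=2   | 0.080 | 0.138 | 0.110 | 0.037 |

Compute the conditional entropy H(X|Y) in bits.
1.4037 bits

H(X|Y) = H(X,Y) - H(Y)

H(X,Y) = -Σ_{x,y} P(x,y) log₂ P(x,y). Per-cell terms -P(x,y)·log₂P(x,y):
  X=0: 0.39850, 0.16586, 0.16586, 0.23557
  X=1: 0.26615, 0.44218, 0.36381, 0.03822
  X=2: 0.29151, 0.39430, 0.35029, 0.17598
Sum of the 12 terms: H(X,Y) = 3.2882 bits

Marginal of Y (column sums):
  P(Y=0) = 0.141 + 0.069 + 0.080 = 0.290
  P(Y=1) = 0.034 + 0.177 + 0.138 = 0.349
  P(Y=2) = 0.034 + 0.118 + 0.110 = 0.262
  P(Y=3) = 0.057 + 0.005 + 0.037 = 0.099
H(Y) = -[0.290·log₂(0.290) + 0.349·log₂(0.349) + 0.262·log₂(0.262) + 0.099·log₂(0.099)]
  = 0.51790 + 0.53003 + 0.50628 + 0.33031 = 1.8845 bits

H(X|Y) = H(X,Y) - H(Y) = 3.2882 - 1.8845 = 1.4037 bits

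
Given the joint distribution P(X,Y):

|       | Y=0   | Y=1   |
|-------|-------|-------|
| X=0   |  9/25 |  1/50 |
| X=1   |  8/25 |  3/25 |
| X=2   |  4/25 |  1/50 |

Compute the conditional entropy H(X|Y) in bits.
1.4382 bits

H(X|Y) = H(X,Y) - H(Y)

H(X,Y) = -Σ_{x,y} P(x,y) log₂ P(x,y). Per-cell terms -P(x,y)·log₂P(x,y):
  X=0: 0.5306, 0.1129
  X=1: 0.5260, 0.3671
  X=2: 0.4230, 0.1129
Sum of the 6 terms: H(X,Y) = 2.0725 bits

Marginal of Y (column sums):
  P(Y=0) = 9/25 + 8/25 + 4/25 = 21/25
  P(Y=1) = 1/50 + 3/25 + 1/50 = 4/25
H(Y) = -[(21/25)·log₂(21/25) + (4/25)·log₂(4/25)]
  = 0.2113 + 0.4230 = 0.6343 bits

H(X|Y) = H(X,Y) - H(Y) = 2.0725 - 0.6343 = 1.4382 bits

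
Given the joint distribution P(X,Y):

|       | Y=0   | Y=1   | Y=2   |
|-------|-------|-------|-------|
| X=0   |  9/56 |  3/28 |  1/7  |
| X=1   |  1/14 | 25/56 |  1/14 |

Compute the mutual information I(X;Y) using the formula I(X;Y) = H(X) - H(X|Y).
0.1810 bits

I(X;Y) = H(X) - H(X|Y)

Marginal of X (row sums):
  P(X=0) = 9/56 + 3/28 + 1/7 = 23/56
  P(X=1) = 1/14 + 25/56 + 1/14 = 33/56
H(X) = -[(23/56)·log₂(23/56) + (33/56)·log₂(33/56)]
  = 0.5273 + 0.4496 = 0.9769 bits

Marginal of Y (column sums):
  P(Y=0) = 9/56 + 1/14 = 13/56
  P(Y=1) = 3/28 + 25/56 = 31/56
  P(Y=2) = 1/7 + 1/14 = 3/14
H(X|Y) = Σ_y P(y)·H(X|Y=y):
  Y=0: P(Y=0) = 13/56, P(X|Y=0) = (9/13, 4/13) → H(X|Y=0) = 0.8905
  Y=1: P(Y=1) = 31/56, P(X|Y=1) = (6/31, 25/31) → H(X|Y=1) = 0.7088
  Y=2: P(Y=2) = 3/14, P(X|Y=2) = (2/3, 1/3) → H(X|Y=2) = 0.9183
H(X|Y) = (13/56)·0.8905 + (31/56)·0.7088 + (3/14)·0.9183 = 0.7959 bits

I(X;Y) = H(X) - H(X|Y) = 0.9769 - 0.7959 = 0.1810 bits

Cross-check via I(X;Y) = H(X) + H(Y) - H(X,Y): computing H(Y) from the column sums and H(X,Y) from the 6 cells in the same way gives H(Y) = 1.4376 bits and H(X,Y) = 2.2335 bits, so
I(X;Y) = 0.9769 + 1.4376 - 2.2335 = 0.1810 bits ✓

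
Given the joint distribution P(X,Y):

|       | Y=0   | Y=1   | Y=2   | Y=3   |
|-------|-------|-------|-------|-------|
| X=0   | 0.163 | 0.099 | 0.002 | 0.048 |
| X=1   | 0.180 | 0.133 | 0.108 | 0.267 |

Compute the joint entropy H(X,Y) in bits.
2.6729 bits

H(X,Y) = -Σ_{x,y} P(x,y) log₂ P(x,y). Per-cell terms -P(x,y)·log₂P(x,y):
  X=0: 0.426580, 0.330306, 0.017932, 0.210279
  X=1: 0.445308, 0.387097, 0.346777, 0.508659
Sum of the 8 terms: H(X,Y) = 2.6729 bits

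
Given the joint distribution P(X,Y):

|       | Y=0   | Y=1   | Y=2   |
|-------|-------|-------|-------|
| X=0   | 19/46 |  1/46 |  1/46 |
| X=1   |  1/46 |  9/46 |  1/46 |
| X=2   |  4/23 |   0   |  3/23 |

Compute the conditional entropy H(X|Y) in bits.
0.9364 bits

H(X|Y) = H(X,Y) - H(Y)

H(X,Y) = -Σ_{x,y} P(x,y) log₂ P(x,y). Per-cell terms -P(x,y)·log₂P(x,y):
  X=0: 0.526892, 0.120077, 0.120077
  X=1: 0.120077, 0.460494, 0.120077
  X=2: 0.438880, 0.000000, 0.383296
  (cells with P = 0 contribute 0)
Sum of the 9 terms: H(X,Y) = 2.28987 bits

Marginal of Y (column sums):
  P(Y=0) = 19/46 + 1/46 + 4/23 = 14/23
  P(Y=1) = 1/46 + 9/46 + 0 = 5/23
  P(Y=2) = 1/46 + 1/46 + 3/23 = 4/23
H(Y) = -[(14/23)·log₂(14/23) + (5/23)·log₂(5/23) + (4/23)·log₂(4/23)]
  = 0.435952 + 0.478616 + 0.438880 = 1.35345 bits

H(X|Y) = H(X,Y) - H(Y) = 2.28987 - 1.35345 = 0.9364 bits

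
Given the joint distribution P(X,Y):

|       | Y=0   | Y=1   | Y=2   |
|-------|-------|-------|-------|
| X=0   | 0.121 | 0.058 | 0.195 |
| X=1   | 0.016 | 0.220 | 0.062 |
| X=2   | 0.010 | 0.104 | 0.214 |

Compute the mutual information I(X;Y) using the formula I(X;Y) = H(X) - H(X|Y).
0.2536 bits

I(X;Y) = H(X) - H(X|Y)

Marginal of X (row sums):
  P(X=0) = 0.121 + 0.058 + 0.195 = 0.374
  P(X=1) = 0.016 + 0.220 + 0.062 = 0.298
  P(X=2) = 0.010 + 0.104 + 0.214 = 0.328
H(X) = -[0.374·log₂(0.374) + 0.298·log₂(0.298) + 0.328·log₂(0.328)]
  = 0.530665 + 0.520491 + 0.527500 = 1.57866 bits

Marginal of Y (column sums):
  P(Y=0) = 0.121 + 0.016 + 0.010 = 0.147
  P(Y=1) = 0.058 + 0.220 + 0.104 = 0.382
  P(Y=2) = 0.195 + 0.062 + 0.214 = 0.471
H(X|Y) = Σ_y P(y)·H(X|Y=y):
  Y=0: P(Y=0) = 0.147, P(X|Y=0) = (121/147, 16/147, 10/147) → H(X|Y=0) = 0.843198
  Y=1: P(Y=1) = 0.382, P(X|Y=1) = (29/191, 110/191, 52/191) → H(X|Y=1) = 1.382382
  Y=2: P(Y=2) = 0.471, P(X|Y=2) = (65/157, 62/471, 214/471) → H(X|Y=2) = 1.428918
H(X|Y) = 0.147·0.843198 + 0.382·1.382382 + 0.471·1.428918 = 1.32504 bits

I(X;Y) = H(X) - H(X|Y) = 1.57866 - 1.32504 = 0.2536 bits

Cross-check via I(X;Y) = H(X) + H(Y) - H(X,Y): computing H(Y) from the column sums and H(X,Y) from the 9 cells in the same way gives H(Y) = 1.44857 bits and H(X,Y) = 2.77361 bits, so
I(X;Y) = 1.57866 + 1.44857 - 2.77361 = 0.2536 bits ✓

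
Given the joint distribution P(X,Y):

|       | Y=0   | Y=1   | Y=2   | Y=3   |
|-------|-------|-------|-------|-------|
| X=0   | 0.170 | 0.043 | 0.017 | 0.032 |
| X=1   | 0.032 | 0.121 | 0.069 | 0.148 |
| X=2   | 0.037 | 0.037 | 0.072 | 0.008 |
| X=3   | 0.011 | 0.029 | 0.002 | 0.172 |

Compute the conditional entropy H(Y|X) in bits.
1.5171 bits

H(Y|X) = H(X,Y) - H(X)

H(X,Y) = -Σ_{x,y} P(x,y) log₂ P(x,y). Per-cell terms -P(x,y)·log₂P(x,y):
  X=0: 0.4345869, 0.1951993, 0.0999315, 0.1589051
  X=1: 0.1589051, 0.3686774, 0.2661509, 0.4079370
  X=2: 0.1759842, 0.1759842, 0.2733019, 0.0557263
  X=3: 0.0715699, 0.1481263, 0.0179316, 0.4367974
Sum of the 16 terms: H(X,Y) = 3.445715 bits

Marginal of X (row sums):
  P(X=0) = 0.170 + 0.043 + 0.017 + 0.032 = 0.262
  P(X=1) = 0.032 + 0.121 + 0.069 + 0.148 = 0.370
  P(X=2) = 0.037 + 0.037 + 0.072 + 0.008 = 0.154
  P(X=3) = 0.011 + 0.029 + 0.002 + 0.172 = 0.214
H(X) = -[0.262·log₂(0.262) + 0.370·log₂(0.370) + 0.154·log₂(0.154) + 0.214·log₂(0.214)]
  = 0.5062787 + 0.5307290 + 0.4156457 + 0.4760039 = 1.928657 bits

H(Y|X) = H(X,Y) - H(X) = 3.445715 - 1.928657 = 1.5171 bits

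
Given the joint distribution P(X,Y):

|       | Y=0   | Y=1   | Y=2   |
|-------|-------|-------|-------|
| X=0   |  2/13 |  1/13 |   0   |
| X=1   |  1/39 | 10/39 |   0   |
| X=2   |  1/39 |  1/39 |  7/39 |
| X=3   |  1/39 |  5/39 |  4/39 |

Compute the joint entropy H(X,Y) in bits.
2.9073 bits

H(X,Y) = -Σ_{x,y} P(x,y) log₂ P(x,y). Per-cell terms -P(x,y)·log₂P(x,y):
  X=0: 0.4155, 0.2846, 0.0000
  X=1: 0.1355, 0.5035, 0.0000
  X=2: 0.1355, 0.1355, 0.4448
  X=3: 0.1355, 0.3799, 0.3370
  (cells with P = 0 contribute 0)
Sum of the 12 terms: H(X,Y) = 2.9073 bits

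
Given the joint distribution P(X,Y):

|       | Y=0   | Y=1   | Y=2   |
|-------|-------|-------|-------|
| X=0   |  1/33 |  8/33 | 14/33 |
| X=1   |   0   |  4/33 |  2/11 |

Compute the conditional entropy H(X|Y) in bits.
0.8680 bits

H(X|Y) = H(X,Y) - H(Y)

H(X,Y) = -Σ_{x,y} P(x,y) log₂ P(x,y). Per-cell terms -P(x,y)·log₂P(x,y):
  X=0: 0.15286, 0.49561, 0.52480
  X=1: 0.00000, 0.36902, 0.44717
  (cells with P = 0 contribute 0)
Sum of the 6 terms: H(X,Y) = 1.98946 bits

Marginal of Y (column sums):
  P(Y=0) = 1/33 + 0 = 1/33
  P(Y=1) = 8/33 + 4/33 = 4/11
  P(Y=2) = 14/33 + 2/11 = 20/33
H(Y) = -[(1/33)·log₂(1/33) + (4/11)·log₂(4/11) + (20/33)·log₂(20/33)]
  = 0.15286 + 0.53070 + 0.43786 = 1.12142 bits

H(X|Y) = H(X,Y) - H(Y) = 1.98946 - 1.12142 = 0.8680 bits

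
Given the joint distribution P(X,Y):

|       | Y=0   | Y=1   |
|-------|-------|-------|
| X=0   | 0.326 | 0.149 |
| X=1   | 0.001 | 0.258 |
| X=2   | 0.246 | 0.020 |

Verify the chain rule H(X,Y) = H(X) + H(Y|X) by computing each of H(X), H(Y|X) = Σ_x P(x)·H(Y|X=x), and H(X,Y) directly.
H(X) = 1.5231 bits, H(Y|X) = 0.5381 bits, H(X,Y) = 2.0612 bits

Marginal of X (row sums):
  P(X=0) = 0.326 + 0.149 = 0.475
  P(X=1) = 0.001 + 0.258 = 0.259
  P(X=2) = 0.246 + 0.020 = 0.266
H(X) = -[0.475·log₂(0.475) + 0.259·log₂(0.259) + 0.266·log₂(0.266)]
  = 0.510150 + 0.504785 + 0.508193 = 1.5231 bits

H(Y|X) = Σ_x P(x)·H(Y|X=x):
  X=0: P(X=0) = 0.475, P(Y|X=0) = (326/475, 149/475) → H(Y|X=0) = 0.897381
  X=1: P(X=1) = 0.259, P(Y|X=1) = (1/259, 258/259) → H(Y|X=1) = 0.036512
  X=2: P(X=2) = 0.266, P(Y|X=2) = (123/133, 10/133) → H(Y|X=2) = 0.384992
H(Y|X) = 0.475·0.897381 + 0.259·0.036512 + 0.266·0.384992 = 0.5381 bits

H(X,Y) = -Σ_{x,y} P(x,y) log₂ P(x,y). Per-cell terms -P(x,y)·log₂P(x,y):
  X=0: 0.527160, 0.409246
  X=1: 0.009966, 0.504276
  X=2: 0.497724, 0.112877
Sum of the 6 terms: H(X,Y) = 2.0612 bits

Chain rule check:
  H(X) + H(Y|X) = 1.5231 + 0.5381 = 2.0612 bits
  H(X,Y) = 2.0612 bits
✓ Chain rule verified.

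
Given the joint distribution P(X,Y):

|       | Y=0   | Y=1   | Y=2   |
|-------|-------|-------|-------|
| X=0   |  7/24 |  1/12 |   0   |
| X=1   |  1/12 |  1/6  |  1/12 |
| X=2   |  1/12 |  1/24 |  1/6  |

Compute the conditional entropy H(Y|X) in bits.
1.1887 bits

H(Y|X) = H(X,Y) - H(X)

H(X,Y) = -Σ_{x,y} P(x,y) log₂ P(x,y). Per-cell terms -P(x,y)·log₂P(x,y):
  X=0: 0.518469, 0.298747, 0.000000
  X=1: 0.298747, 0.430827, 0.298747
  X=2: 0.298747, 0.191040, 0.430827
  (cells with P = 0 contribute 0)
Sum of the 9 terms: H(X,Y) = 2.76615 bits

Marginal of X (row sums):
  P(X=0) = 7/24 + 1/12 + 0 = 3/8
  P(X=1) = 1/12 + 1/6 + 1/12 = 1/3
  P(X=2) = 1/12 + 1/24 + 1/6 = 7/24
H(X) = -[(3/8)·log₂(3/8) + (1/3)·log₂(1/3) + (7/24)·log₂(7/24)]
  = 0.530639 + 0.528321 + 0.518469 = 1.57743 bits

H(Y|X) = H(X,Y) - H(X) = 2.76615 - 1.57743 = 1.1887 bits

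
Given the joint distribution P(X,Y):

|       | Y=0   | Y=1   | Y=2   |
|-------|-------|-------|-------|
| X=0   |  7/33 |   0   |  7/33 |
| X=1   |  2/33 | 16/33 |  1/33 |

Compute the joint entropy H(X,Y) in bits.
1.8534 bits

H(X,Y) = -Σ_{x,y} P(x,y) log₂ P(x,y). Per-cell terms -P(x,y)·log₂P(x,y):
  X=0: 0.4745, 0.0000, 0.4745
  X=1: 0.2451, 0.5064, 0.1529
  (cells with P = 0 contribute 0)
Sum of the 6 terms: H(X,Y) = 1.8534 bits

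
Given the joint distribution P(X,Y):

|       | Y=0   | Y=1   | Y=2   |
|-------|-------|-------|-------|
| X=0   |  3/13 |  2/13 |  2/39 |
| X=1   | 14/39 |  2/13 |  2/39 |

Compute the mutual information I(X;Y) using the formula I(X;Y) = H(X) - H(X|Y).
0.0084 bits

I(X;Y) = H(X) - H(X|Y)

Marginal of X (row sums):
  P(X=0) = 3/13 + 2/13 + 2/39 = 17/39
  P(X=1) = 14/39 + 2/13 + 2/39 = 22/39
H(X) = -[(17/39)·log₂(17/39) + (22/39)·log₂(22/39)]
  = 0.5222 + 0.4659 = 0.9881 bits

Marginal of Y (column sums):
  P(Y=0) = 3/13 + 14/39 = 23/39
  P(Y=1) = 2/13 + 2/13 = 4/13
  P(Y=2) = 2/39 + 2/39 = 4/39
H(X|Y) = Σ_y P(y)·H(X|Y=y):
  Y=0: P(Y=0) = 23/39, P(X|Y=0) = (9/23, 14/23) → H(X|Y=0) = 0.9656
  Y=1: P(Y=1) = 4/13, P(X|Y=1) = (1/2, 1/2) → H(X|Y=1) = 1.0000
  Y=2: P(Y=2) = 4/39, P(X|Y=2) = (1/2, 1/2) → H(X|Y=2) = 1.0000
H(X|Y) = (23/39)·0.9656 + (4/13)·1.0000 + (4/39)·1.0000 = 0.9797 bits

I(X;Y) = H(X) - H(X|Y) = 0.9881 - 0.9797 = 0.0084 bits

Cross-check via I(X;Y) = H(X) + H(Y) - H(X,Y): computing H(Y) from the column sums and H(X,Y) from the 6 cells in the same way gives H(Y) = 1.3095 bits and H(X,Y) = 2.2892 bits, so
I(X;Y) = 0.9881 + 1.3095 - 2.2892 = 0.0084 bits ✓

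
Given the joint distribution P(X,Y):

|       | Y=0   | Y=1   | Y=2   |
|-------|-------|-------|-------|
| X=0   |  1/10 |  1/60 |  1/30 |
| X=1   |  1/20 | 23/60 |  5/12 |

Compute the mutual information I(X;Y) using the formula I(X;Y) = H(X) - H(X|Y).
0.2007 bits

I(X;Y) = H(X) - H(X|Y)

Marginal of X (row sums):
  P(X=0) = 1/10 + 1/60 + 1/30 = 3/20
  P(X=1) = 1/20 + 23/60 + 5/12 = 17/20
H(X) = -[(3/20)·log₂(3/20) + (17/20)·log₂(17/20)]
  = 0.4105 + 0.1993 = 0.6098 bits

Marginal of Y (column sums):
  P(Y=0) = 1/10 + 1/20 = 3/20
  P(Y=1) = 1/60 + 23/60 = 2/5
  P(Y=2) = 1/30 + 5/12 = 9/20
H(X|Y) = Σ_y P(y)·H(X|Y=y):
  Y=0: P(Y=0) = 3/20, P(X|Y=0) = (2/3, 1/3) → H(X|Y=0) = 0.9183
  Y=1: P(Y=1) = 2/5, P(X|Y=1) = (1/24, 23/24) → H(X|Y=1) = 0.2499
  Y=2: P(Y=2) = 9/20, P(X|Y=2) = (2/27, 25/27) → H(X|Y=2) = 0.3809
H(X|Y) = (3/20)·0.9183 + (2/5)·0.2499 + (9/20)·0.3809 = 0.4091 bits

I(X;Y) = H(X) - H(X|Y) = 0.6098 - 0.4091 = 0.2007 bits

Cross-check via I(X;Y) = H(X) + H(Y) - H(X,Y): computing H(Y) from the column sums and H(X,Y) from the 6 cells in the same way gives H(Y) = 1.4577 bits and H(X,Y) = 1.8668 bits, so
I(X;Y) = 0.6098 + 1.4577 - 1.8668 = 0.2007 bits ✓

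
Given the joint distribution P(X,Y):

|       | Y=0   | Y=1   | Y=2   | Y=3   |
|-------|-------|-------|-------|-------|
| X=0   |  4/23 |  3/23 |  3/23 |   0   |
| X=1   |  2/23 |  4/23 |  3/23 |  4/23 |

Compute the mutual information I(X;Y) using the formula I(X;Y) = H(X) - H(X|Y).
0.1874 bits

I(X;Y) = H(X) - H(X|Y)

Marginal of X (row sums):
  P(X=0) = 4/23 + 3/23 + 3/23 + 0 = 10/23
  P(X=1) = 2/23 + 4/23 + 3/23 + 4/23 = 13/23
H(X) = -[(10/23)·log₂(10/23) + (13/23)·log₂(13/23)]
  = 0.52245 + 0.46524 = 0.9877 bits

Marginal of Y (column sums):
  P(Y=0) = 4/23 + 2/23 = 6/23
  P(Y=1) = 3/23 + 4/23 = 7/23
  P(Y=2) = 3/23 + 3/23 = 6/23
  P(Y=3) = 0 + 4/23 = 4/23
H(X|Y) = Σ_y P(y)·H(X|Y=y):
  Y=0: P(Y=0) = 6/23, P(X|Y=0) = (2/3, 1/3) → H(X|Y=0) = 0.91830
  Y=1: P(Y=1) = 7/23, P(X|Y=1) = (3/7, 4/7) → H(X|Y=1) = 0.98523
  Y=2: P(Y=2) = 6/23, P(X|Y=2) = (1/2, 1/2) → H(X|Y=2) = 1.00000
  Y=3: P(Y=3) = 4/23, P(X|Y=3) = (0, 1) → H(X|Y=3) = 0.00000
H(X|Y) = (6/23)·0.91830 + (7/23)·0.98523 + (6/23)·1.00000 + (4/23)·0.00000 = 0.8003 bits

I(X;Y) = H(X) - H(X|Y) = 0.9877 - 0.8003 = 0.1874 bits

Cross-check via I(X;Y) = H(X) + H(Y) - H(X,Y): computing H(Y) from the column sums and H(X,Y) from the 8 cells in the same way gives H(Y) = 1.9726 bits and H(X,Y) = 2.7729 bits, so
I(X;Y) = 0.9877 + 1.9726 - 2.7729 = 0.1874 bits ✓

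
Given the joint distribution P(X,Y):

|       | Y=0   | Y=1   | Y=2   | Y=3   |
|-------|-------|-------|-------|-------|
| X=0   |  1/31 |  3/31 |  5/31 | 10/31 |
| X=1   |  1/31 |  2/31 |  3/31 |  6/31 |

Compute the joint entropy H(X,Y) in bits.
2.6365 bits

H(X,Y) = -Σ_{x,y} P(x,y) log₂ P(x,y). Per-cell terms -P(x,y)·log₂P(x,y):
  X=0: 0.15981, 0.32605, 0.42456, 0.52654
  X=1: 0.15981, 0.25511, 0.32605, 0.45856
Sum of the 8 terms: H(X,Y) = 2.6365 bits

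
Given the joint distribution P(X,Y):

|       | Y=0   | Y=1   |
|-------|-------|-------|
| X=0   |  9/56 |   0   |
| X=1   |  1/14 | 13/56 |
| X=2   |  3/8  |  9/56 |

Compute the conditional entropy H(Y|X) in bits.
0.7111 bits

H(Y|X) = H(X,Y) - H(X)

H(X,Y) = -Σ_{x,y} P(x,y) log₂ P(x,y). Per-cell terms -P(x,y)·log₂P(x,y):
  X=0: 0.42387, 0.00000
  X=1: 0.27195, 0.48911
  X=2: 0.53064, 0.42387
  (cells with P = 0 contribute 0)
Sum of the 6 terms: H(X,Y) = 2.13944 bits

Marginal of X (row sums):
  P(X=0) = 9/56 + 0 = 9/56
  P(X=1) = 1/14 + 13/56 = 17/56
  P(X=2) = 3/8 + 9/56 = 15/28
H(X) = -[(9/56)·log₂(9/56) + (17/56)·log₂(17/56) + (15/28)·log₂(15/28)]
  = 0.42387 + 0.52211 + 0.48239 = 1.42837 bits

H(Y|X) = H(X,Y) - H(X) = 2.13944 - 1.42837 = 0.7111 bits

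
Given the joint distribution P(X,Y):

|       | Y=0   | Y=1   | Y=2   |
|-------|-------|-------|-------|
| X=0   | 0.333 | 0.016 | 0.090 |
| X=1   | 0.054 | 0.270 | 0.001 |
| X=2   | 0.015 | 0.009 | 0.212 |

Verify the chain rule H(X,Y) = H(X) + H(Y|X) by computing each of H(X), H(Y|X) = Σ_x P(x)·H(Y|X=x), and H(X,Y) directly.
H(X) = 1.5400 bits, H(Y|X) = 0.7702 bits, H(X,Y) = 2.3102 bits

Marginal of X (row sums):
  P(X=0) = 0.333 + 0.016 + 0.090 = 0.439
  P(X=1) = 0.054 + 0.270 + 0.001 = 0.325
  P(X=2) = 0.015 + 0.009 + 0.212 = 0.236
H(X) = -[0.439·log₂(0.439) + 0.325·log₂(0.325) + 0.236·log₂(0.236)]
  = 0.52140 + 0.52698 + 0.49162 = 1.5400 bits

H(Y|X) = Σ_x P(x)·H(Y|X=x):
  X=0: P(X=0) = 0.439, P(Y|X=0) = (333/439, 16/439, 90/439) → H(Y|X=0) = 0.94528
  X=1: P(X=1) = 0.325, P(Y|X=1) = (54/325, 54/65, 1/325) → H(Y|X=1) = 0.67813
  X=2: P(X=2) = 0.236, P(Y|X=2) = (15/236, 9/236, 53/59) → H(Y|X=2) = 0.57141
H(Y|X) = 0.439·0.94528 + 0.325·0.67813 + 0.236·0.57141 = 0.7702 bits

H(X,Y) = -Σ_{x,y} P(x,y) log₂ P(x,y). Per-cell terms -P(x,y)·log₂P(x,y):
  X=0: 0.52827, 0.09545, 0.31265
  X=1: 0.22739, 0.51002, 0.00997
  X=2: 0.09088, 0.06116, 0.47443
Sum of the 9 terms: H(X,Y) = 2.3102 bits

Chain rule check:
  H(X) + H(Y|X) = 1.5400 + 0.7702 = 2.3102 bits
  H(X,Y) = 2.3102 bits
✓ Chain rule verified.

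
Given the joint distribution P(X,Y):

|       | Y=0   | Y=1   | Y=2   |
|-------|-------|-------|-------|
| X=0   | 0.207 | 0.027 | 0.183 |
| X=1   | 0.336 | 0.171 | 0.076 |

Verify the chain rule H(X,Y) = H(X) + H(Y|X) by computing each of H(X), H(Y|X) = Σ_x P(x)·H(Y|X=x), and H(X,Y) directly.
H(X) = 0.9800 bits, H(Y|X) = 1.3263 bits, H(X,Y) = 2.3064 bits

Marginal of X (row sums):
  P(X=0) = 0.207 + 0.027 + 0.183 = 0.417
  P(X=1) = 0.336 + 0.171 + 0.076 = 0.583
H(X) = -[0.417·log₂(0.417) + 0.583·log₂(0.583)]
  = 0.52620 + 0.45383 = 0.9800 bits

H(Y|X) = Σ_x P(x)·H(Y|X=x):
  X=0: P(X=0) = 0.417, P(Y|X=0) = (69/139, 9/139, 61/139) → H(Y|X=0) = 1.27871
  X=1: P(X=1) = 0.583, P(Y|X=1) = (336/583, 171/583, 76/583) → H(Y|X=1) = 1.36040
H(Y|X) = 0.417·1.27871 + 0.583·1.36040 = 1.3263 bits

H(X,Y) = -Σ_{x,y} P(x,y) log₂ P(x,y). Per-cell terms -P(x,y)·log₂P(x,y):
  X=0: 0.47037, 0.14069, 0.44837
  X=1: 0.52868, 0.43570, 0.28256
Sum of the 6 terms: H(X,Y) = 2.3064 bits

Chain rule check:
  H(X) + H(Y|X) = 0.9800 + 1.3263 = 2.3063 bits
  H(X,Y) = 2.3064 bits
✓ Chain rule verified (Δ = 0.0001 is 4-dp rounding noise: each of the three values was rounded independently).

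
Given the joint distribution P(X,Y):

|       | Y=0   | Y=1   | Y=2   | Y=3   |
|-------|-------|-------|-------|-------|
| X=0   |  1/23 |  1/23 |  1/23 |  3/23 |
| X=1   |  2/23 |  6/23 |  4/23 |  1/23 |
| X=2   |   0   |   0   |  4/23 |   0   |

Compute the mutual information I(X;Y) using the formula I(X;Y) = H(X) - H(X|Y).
0.4241 bits

I(X;Y) = H(X) - H(X|Y)

Marginal of X (row sums):
  P(X=0) = 1/23 + 1/23 + 1/23 + 3/23 = 6/23
  P(X=1) = 2/23 + 6/23 + 4/23 + 1/23 = 13/23
  P(X=2) = 0 + 0 + 4/23 + 0 = 4/23
H(X) = -[(6/23)·log₂(6/23) + (13/23)·log₂(13/23) + (4/23)·log₂(4/23)]
  = 0.5057 + 0.4652 + 0.4389 = 1.4098 bits

Marginal of Y (column sums):
  P(Y=0) = 1/23 + 2/23 + 0 = 3/23
  P(Y=1) = 1/23 + 6/23 + 0 = 7/23
  P(Y=2) = 1/23 + 4/23 + 4/23 = 9/23
  P(Y=3) = 3/23 + 1/23 + 0 = 4/23
H(X|Y) = Σ_y P(y)·H(X|Y=y):
  Y=0: P(Y=0) = 3/23, P(X|Y=0) = (1/3, 2/3, 0) → H(X|Y=0) = 0.9183
  Y=1: P(Y=1) = 7/23, P(X|Y=1) = (1/7, 6/7, 0) → H(X|Y=1) = 0.5917
  Y=2: P(Y=2) = 9/23, P(X|Y=2) = (1/9, 4/9, 4/9) → H(X|Y=2) = 1.3921
  Y=3: P(Y=3) = 4/23, P(X|Y=3) = (3/4, 1/4, 0) → H(X|Y=3) = 0.8113
H(X|Y) = (3/23)·0.9183 + (7/23)·0.5917 + (9/23)·1.3921 + (4/23)·0.8113 = 0.9857 bits

I(X;Y) = H(X) - H(X|Y) = 1.4098 - 0.9857 = 0.4241 bits

Cross-check via I(X;Y) = H(X) + H(Y) - H(X,Y): computing H(Y) from the column sums and H(X,Y) from the 12 cells in the same way gives H(Y) = 1.8742 bits and H(X,Y) = 2.8599 bits, so
I(X;Y) = 1.4098 + 1.8742 - 2.8599 = 0.4241 bits ✓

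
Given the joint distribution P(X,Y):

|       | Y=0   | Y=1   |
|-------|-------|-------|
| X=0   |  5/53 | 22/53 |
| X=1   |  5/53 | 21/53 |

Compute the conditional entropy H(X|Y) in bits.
0.9997 bits

H(X|Y) = H(X,Y) - H(Y)

H(X,Y) = -Σ_{x,y} P(x,y) log₂ P(x,y). Per-cell terms -P(x,y)·log₂P(x,y):
  X=0: 0.32132, 0.52654
  X=1: 0.32132, 0.52920
Sum of the 4 terms: H(X,Y) = 1.6984 bits

Marginal of Y (column sums):
  P(Y=0) = 5/53 + 5/53 = 10/53
  P(Y=1) = 22/53 + 21/53 = 43/53
H(Y) = -[(10/53)·log₂(10/53) + (43/53)·log₂(43/53)]
  = 0.45396 + 0.24474 = 0.6987 bits

H(X|Y) = H(X,Y) - H(Y) = 1.6984 - 0.6987 = 0.9997 bits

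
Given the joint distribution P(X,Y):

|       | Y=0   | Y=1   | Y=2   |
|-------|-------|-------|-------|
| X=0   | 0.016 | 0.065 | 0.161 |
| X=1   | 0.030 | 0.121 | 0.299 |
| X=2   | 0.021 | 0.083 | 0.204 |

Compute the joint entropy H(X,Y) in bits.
2.7001 bits

H(X,Y) = -Σ_{x,y} P(x,y) log₂ P(x,y). Per-cell terms -P(x,y)·log₂P(x,y):
  X=0: 0.0955, 0.2563, 0.4242
  X=1: 0.1518, 0.3687, 0.5208
  X=2: 0.1170, 0.2980, 0.4678
Sum of the 9 terms: H(X,Y) = 2.7001 bits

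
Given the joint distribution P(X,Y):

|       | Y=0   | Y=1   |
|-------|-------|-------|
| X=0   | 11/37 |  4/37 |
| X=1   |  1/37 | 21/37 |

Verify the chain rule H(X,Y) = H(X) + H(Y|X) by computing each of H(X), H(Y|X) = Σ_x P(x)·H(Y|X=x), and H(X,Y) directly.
H(X) = 0.9740 bits, H(Y|X) = 0.4978 bits, H(X,Y) = 1.4718 bits

Marginal of X (row sums):
  P(X=0) = 11/37 + 4/37 = 15/37
  P(X=1) = 1/37 + 21/37 = 22/37
H(X) = -[(15/37)·log₂(15/37) + (22/37)·log₂(22/37)]
  = 0.52807 + 0.44596 = 0.9740 bits

H(Y|X) = Σ_x P(x)·H(Y|X=x):
  X=0: P(X=0) = 15/37, P(Y|X=0) = (11/15, 4/15) → H(Y|X=0) = 0.83664
  X=1: P(X=1) = 22/37, P(Y|X=1) = (1/22, 21/22) → H(Y|X=1) = 0.26676
H(Y|X) = (15/37)·0.83664 + (22/37)·0.26676 = 0.4978 bits

H(X,Y) = -Σ_{x,y} P(x,y) log₂ P(x,y). Per-cell terms -P(x,y)·log₂P(x,y):
  X=0: 0.52028, 0.34697
  X=1: 0.14080, 0.46378
Sum of the 4 terms: H(X,Y) = 1.4718 bits

Chain rule check:
  H(X) + H(Y|X) = 0.9740 + 0.4978 = 1.4718 bits
  H(X,Y) = 1.4718 bits
✓ Chain rule verified.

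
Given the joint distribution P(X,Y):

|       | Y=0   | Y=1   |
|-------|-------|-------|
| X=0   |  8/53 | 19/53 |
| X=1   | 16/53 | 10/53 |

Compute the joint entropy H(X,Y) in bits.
1.9179 bits

H(X,Y) = -Σ_{x,y} P(x,y) log₂ P(x,y). Per-cell terms -P(x,y)·log₂P(x,y):
  X=0: 0.41176, 0.53056
  X=1: 0.52164, 0.45396
Sum of the 4 terms: H(X,Y) = 1.9179 bits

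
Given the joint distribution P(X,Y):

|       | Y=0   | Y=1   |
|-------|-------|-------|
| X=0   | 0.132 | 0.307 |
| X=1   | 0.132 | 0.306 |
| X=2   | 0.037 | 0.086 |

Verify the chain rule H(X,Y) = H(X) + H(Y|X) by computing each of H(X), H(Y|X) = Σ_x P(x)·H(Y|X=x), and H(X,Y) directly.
H(X) = 1.4149 bits, H(Y|X) = 0.8825 bits, H(X,Y) = 2.2974 bits

Marginal of X (row sums):
  P(X=0) = 0.132 + 0.307 = 0.439
  P(X=1) = 0.132 + 0.306 = 0.438
  P(X=2) = 0.037 + 0.086 = 0.123
H(X) = -[0.439·log₂(0.439) + 0.438·log₂(0.438) + 0.123·log₂(0.123)]
  = 0.52140 + 0.52166 + 0.37186 = 1.4149 bits

H(Y|X) = Σ_x P(x)·H(Y|X=x):
  X=0: P(X=0) = 0.439, P(Y|X=0) = (132/439, 307/439) → H(Y|X=0) = 0.88212
  X=1: P(X=1) = 0.438, P(Y|X=1) = (22/73, 51/73) → H(Y|X=1) = 0.88296
  X=2: P(X=2) = 0.123, P(Y|X=2) = (37/123, 86/123) → H(Y|X=2) = 0.88228
H(Y|X) = 0.439·0.88212 + 0.438·0.88296 + 0.123·0.88228 = 0.8825 bits

H(X,Y) = -Σ_{x,y} P(x,y) log₂ P(x,y). Per-cell terms -P(x,y)·log₂P(x,y):
  X=0: 0.38562, 0.52303
  X=1: 0.38562, 0.52277
  X=2: 0.17598, 0.30440
Sum of the 6 terms: H(X,Y) = 2.2974 bits

Chain rule check:
  H(X) + H(Y|X) = 1.4149 + 0.8825 = 2.2974 bits
  H(X,Y) = 2.2974 bits
✓ Chain rule verified.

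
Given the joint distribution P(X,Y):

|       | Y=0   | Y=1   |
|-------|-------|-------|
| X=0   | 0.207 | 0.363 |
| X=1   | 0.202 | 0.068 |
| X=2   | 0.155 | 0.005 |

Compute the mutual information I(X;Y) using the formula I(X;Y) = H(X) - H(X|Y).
0.1974 bits

I(X;Y) = H(X) - H(X|Y)

Marginal of X (row sums):
  P(X=0) = 0.207 + 0.363 = 0.570
  P(X=1) = 0.202 + 0.068 = 0.270
  P(X=2) = 0.155 + 0.005 = 0.160
H(X) = -[0.570·log₂(0.570) + 0.270·log₂(0.270) + 0.160·log₂(0.160)]
  = 0.4623 + 0.5100 + 0.4230 = 1.3953 bits

Marginal of Y (column sums):
  P(Y=0) = 0.207 + 0.202 + 0.155 = 0.564
  P(Y=1) = 0.363 + 0.068 + 0.005 = 0.436
H(X|Y) = Σ_y P(y)·H(X|Y=y):
  Y=0: P(Y=0) = 0.564, P(X|Y=0) = (69/188, 101/282, 155/564) → H(X|Y=0) = 1.5734
  Y=1: P(Y=1) = 0.436, P(X|Y=1) = (363/436, 17/109, 5/436) → H(X|Y=1) = 0.7121
H(X|Y) = 0.564·1.5734 + 0.436·0.7121 = 1.1979 bits

I(X;Y) = H(X) - H(X|Y) = 1.3953 - 1.1979 = 0.1974 bits

Cross-check via I(X;Y) = H(X) + H(Y) - H(X,Y): computing H(Y) from the column sums and H(X,Y) from the 6 cells in the same way gives H(Y) = 0.9881 bits and H(X,Y) = 2.1860 bits, so
I(X;Y) = 1.3953 + 0.9881 - 2.1860 = 0.1974 bits ✓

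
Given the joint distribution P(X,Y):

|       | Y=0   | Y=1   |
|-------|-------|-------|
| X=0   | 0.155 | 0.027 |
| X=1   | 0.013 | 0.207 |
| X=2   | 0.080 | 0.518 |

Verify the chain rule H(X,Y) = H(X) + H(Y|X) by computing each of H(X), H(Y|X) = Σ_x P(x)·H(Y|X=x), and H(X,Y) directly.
H(X) = 1.3715 bits, H(Y|X) = 0.5210 bits, H(X,Y) = 1.8925 bits

Marginal of X (row sums):
  P(X=0) = 0.155 + 0.027 = 0.182
  P(X=1) = 0.013 + 0.207 = 0.220
  P(X=2) = 0.080 + 0.518 = 0.598
H(X) = -[0.182·log₂(0.182) + 0.220·log₂(0.220) + 0.598·log₂(0.598)]
  = 0.44735 + 0.48057 + 0.44359 = 1.3715 bits

H(Y|X) = Σ_x P(x)·H(Y|X=x):
  X=0: P(X=0) = 0.182, P(Y|X=0) = (155/182, 27/182) → H(Y|X=0) = 0.60570
  X=1: P(X=1) = 0.220, P(Y|X=1) = (13/220, 207/220) → H(Y|X=1) = 0.32383
  X=2: P(X=2) = 0.598, P(Y|X=2) = (40/299, 259/299) → H(Y|X=2) = 0.56771
H(Y|X) = 0.182·0.60570 + 0.220·0.32383 + 0.598·0.56771 = 0.5210 bits

H(X,Y) = -Σ_{x,y} P(x,y) log₂ P(x,y). Per-cell terms -P(x,y)·log₂P(x,y):
  X=0: 0.41690, 0.14069
  X=1: 0.08145, 0.47037
  X=2: 0.29151, 0.49157
Sum of the 6 terms: H(X,Y) = 1.8925 bits

Chain rule check:
  H(X) + H(Y|X) = 1.3715 + 0.5210 = 1.8925 bits
  H(X,Y) = 1.8925 bits
✓ Chain rule verified.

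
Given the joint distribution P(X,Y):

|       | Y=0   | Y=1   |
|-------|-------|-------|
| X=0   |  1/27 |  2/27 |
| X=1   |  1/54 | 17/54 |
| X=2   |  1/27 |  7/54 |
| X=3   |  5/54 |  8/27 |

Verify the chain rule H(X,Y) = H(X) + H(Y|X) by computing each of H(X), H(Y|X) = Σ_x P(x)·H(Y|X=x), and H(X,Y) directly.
H(X) = 1.8413 bits, H(Y|X) = 0.6405 bits, H(X,Y) = 2.4818 bits

Marginal of X (row sums):
  P(X=0) = 1/27 + 2/27 = 1/9
  P(X=1) = 1/54 + 17/54 = 1/3
  P(X=2) = 1/27 + 7/54 = 1/6
  P(X=3) = 5/54 + 8/27 = 7/18
H(X) = -[(1/9)·log₂(1/9) + (1/3)·log₂(1/3) + (1/6)·log₂(1/6) + (7/18)·log₂(7/18)]
  = 0.3522139 + 0.5283208 + 0.4308271 + 0.5298884 = 1.8413 bits

H(Y|X) = Σ_x P(x)·H(Y|X=x):
  X=0: P(X=0) = 1/9, P(Y|X=0) = (1/3, 2/3) → H(Y|X=0) = 0.9182958
  X=1: P(X=1) = 1/3, P(Y|X=1) = (1/18, 17/18) → H(Y|X=1) = 0.3095434
  X=2: P(X=2) = 1/6, P(Y|X=2) = (2/9, 7/9) → H(Y|X=2) = 0.7642045
  X=3: P(X=3) = 7/18, P(Y|X=3) = (5/21, 16/21) → H(Y|X=3) = 0.7918584
H(Y|X) = (1/9)·0.9182958 + (1/3)·0.3095434 + (1/6)·0.7642045 + (7/18)·0.7918584 = 0.6405 bits

H(X,Y) = -Σ_{x,y} P(x,y) log₂ P(x,y). Per-cell terms -P(x,y)·log₂P(x,y):
  X=0: 0.1761069, 0.2781398
  X=1: 0.1065720, 0.5249300
  X=2: 0.1761069, 0.3820876
  X=3: 0.3178666, 0.5199667
Sum of the 8 terms: H(X,Y) = 2.4818 bits

Chain rule check:
  H(X) + H(Y|X) = 1.8413 + 0.6405 = 2.4818 bits
  H(X,Y) = 2.4818 bits
✓ Chain rule verified.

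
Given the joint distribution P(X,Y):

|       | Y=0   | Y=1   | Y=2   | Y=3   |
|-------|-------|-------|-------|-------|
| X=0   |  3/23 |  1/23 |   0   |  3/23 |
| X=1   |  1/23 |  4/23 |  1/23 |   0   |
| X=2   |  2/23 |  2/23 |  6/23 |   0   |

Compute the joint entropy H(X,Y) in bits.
2.9140 bits

H(X,Y) = -Σ_{x,y} P(x,y) log₂ P(x,y). Per-cell terms -P(x,y)·log₂P(x,y):
  X=0: 0.38330, 0.19668, 0.00000, 0.38330
  X=1: 0.19668, 0.43888, 0.19668, 0.00000
  X=2: 0.30640, 0.30640, 0.50572, 0.00000
  (cells with P = 0 contribute 0)
Sum of the 12 terms: H(X,Y) = 2.9140 bits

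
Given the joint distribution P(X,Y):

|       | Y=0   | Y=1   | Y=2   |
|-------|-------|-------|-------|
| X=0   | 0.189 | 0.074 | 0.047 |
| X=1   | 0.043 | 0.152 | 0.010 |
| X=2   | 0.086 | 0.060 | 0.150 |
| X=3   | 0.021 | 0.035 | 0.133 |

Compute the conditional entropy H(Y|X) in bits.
1.2796 bits

H(Y|X) = H(X,Y) - H(X)

H(X,Y) = -Σ_{x,y} P(x,y) log₂ P(x,y). Per-cell terms -P(x,y)·log₂P(x,y):
  X=0: 0.45427, 0.27797, 0.20733
  X=1: 0.19520, 0.41311, 0.06644
  X=2: 0.30440, 0.24353, 0.41054
  X=3: 0.11704, 0.16928, 0.38710
Sum of the 12 terms: H(X,Y) = 3.2462 bits

Marginal of X (row sums):
  P(X=0) = 0.189 + 0.074 + 0.047 = 0.310
  P(X=1) = 0.043 + 0.152 + 0.010 = 0.205
  P(X=2) = 0.086 + 0.060 + 0.150 = 0.296
  P(X=3) = 0.021 + 0.035 + 0.133 = 0.189
H(X) = -[0.310·log₂(0.310) + 0.205·log₂(0.205) + 0.296·log₂(0.296) + 0.189·log₂(0.189)]
  = 0.52379 + 0.46869 + 0.51987 + 0.45427 = 1.9666 bits

H(Y|X) = H(X,Y) - H(X) = 3.2462 - 1.9666 = 1.2796 bits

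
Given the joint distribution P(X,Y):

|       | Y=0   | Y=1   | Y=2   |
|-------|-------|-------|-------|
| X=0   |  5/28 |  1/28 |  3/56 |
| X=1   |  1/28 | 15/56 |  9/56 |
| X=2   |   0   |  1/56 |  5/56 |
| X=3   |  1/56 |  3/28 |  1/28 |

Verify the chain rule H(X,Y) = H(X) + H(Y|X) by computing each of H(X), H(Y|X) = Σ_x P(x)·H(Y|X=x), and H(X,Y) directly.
H(X) = 1.7921 bits, H(Y|X) = 1.1898 bits, H(X,Y) = 2.9819 bits

Marginal of X (row sums):
  P(X=0) = 5/28 + 1/28 + 3/56 = 15/56
  P(X=1) = 1/28 + 15/56 + 9/56 = 13/28
  P(X=2) = 0 + 1/56 + 5/56 = 3/28
  P(X=3) = 1/56 + 3/28 + 1/28 = 9/56
H(X) = -[(15/56)·log₂(15/56) + (13/28)·log₂(13/28) + (3/28)·log₂(3/28) + (9/56)·log₂(9/56)]
  = 0.50905 + 0.51392 + 0.34526 + 0.42387 = 1.7921 bits

H(Y|X) = Σ_x P(x)·H(Y|X=x):
  X=0: P(X=0) = 15/56, P(Y|X=0) = (2/3, 2/15, 1/5) → H(Y|X=0) = 1.24195
  X=1: P(X=1) = 13/28, P(Y|X=1) = (1/13, 15/26, 9/26) → H(Y|X=1) = 1.27226
  X=2: P(X=2) = 3/28, P(Y|X=2) = (0, 1/6, 5/6) → H(Y|X=2) = 0.65002
  X=3: P(X=3) = 9/56, P(Y|X=3) = (1/9, 2/3, 2/9) → H(Y|X=3) = 1.22439
H(Y|X) = (15/56)·1.24195 + (13/28)·1.27226 + (3/28)·0.65002 + (9/56)·1.22439 = 1.1898 bits

H(X,Y) = -Σ_{x,y} P(x,y) log₂ P(x,y). Per-cell terms -P(x,y)·log₂P(x,y):
  X=0: 0.44383, 0.17169, 0.22620
  X=1: 0.17169, 0.50905, 0.42387
  X=2: 0.00000, 0.10370, 0.31120
  X=3: 0.10370, 0.34526, 0.17169
  (cells with P = 0 contribute 0)
Sum of the 12 terms: H(X,Y) = 2.9819 bits

Chain rule check:
  H(X) + H(Y|X) = 1.7921 + 1.1898 = 2.9819 bits
  H(X,Y) = 2.9819 bits
✓ Chain rule verified.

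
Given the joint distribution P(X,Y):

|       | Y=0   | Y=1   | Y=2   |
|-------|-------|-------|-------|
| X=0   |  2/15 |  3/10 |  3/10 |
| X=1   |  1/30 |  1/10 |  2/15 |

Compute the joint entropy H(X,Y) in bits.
2.3131 bits

H(X,Y) = -Σ_{x,y} P(x,y) log₂ P(x,y). Per-cell terms -P(x,y)·log₂P(x,y):
  X=0: 0.38759, 0.52109, 0.52109
  X=1: 0.16356, 0.33219, 0.38759
Sum of the 6 terms: H(X,Y) = 2.3131 bits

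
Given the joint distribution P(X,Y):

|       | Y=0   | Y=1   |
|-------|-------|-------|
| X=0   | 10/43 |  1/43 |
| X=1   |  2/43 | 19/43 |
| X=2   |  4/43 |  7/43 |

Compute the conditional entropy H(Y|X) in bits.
0.5759 bits

H(Y|X) = H(X,Y) - H(X)

H(X,Y) = -Σ_{x,y} P(x,y) log₂ P(x,y). Per-cell terms -P(x,y)·log₂P(x,y):
  X=0: 0.489381, 0.126192
  X=1: 0.205873, 0.520661
  X=2: 0.318722, 0.426334
Sum of the 6 terms: H(X,Y) = 2.08716 bits

Marginal of X (row sums):
  P(X=0) = 10/43 + 1/43 = 11/43
  P(X=1) = 2/43 + 19/43 = 21/43
  P(X=2) = 4/43 + 7/43 = 11/43
H(X) = -[(11/43)·log₂(11/43) + (21/43)·log₂(21/43) + (11/43)·log₂(11/43)]
  = 0.503143 + 0.504951 + 0.503143 = 1.51124 bits

H(Y|X) = H(X,Y) - H(X) = 2.08716 - 1.51124 = 0.5759 bits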